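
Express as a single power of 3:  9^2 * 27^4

3^16

9^2 = 3^4; 27^4 = 3^12
Combine exponents: 3^16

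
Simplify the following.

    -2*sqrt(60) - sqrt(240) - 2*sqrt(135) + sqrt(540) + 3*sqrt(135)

sqrt(15)

2*sqrt(60) = 4*sqrt(15); sqrt(240) = 4*sqrt(15); 2*sqrt(135) = 6*sqrt(15); sqrt(540) = 6*sqrt(15); 3*sqrt(135) = 9*sqrt(15)
Combine: (-4 - 4 - 6 + 6 + 9)·sqrt(15) = sqrt(15)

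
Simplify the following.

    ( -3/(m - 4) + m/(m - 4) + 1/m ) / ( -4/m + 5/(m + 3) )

(m³ + m² - 10*m - 12)/(m² - 16*m + 48)

Numerator: -3/(m - 4) + m/(m - 4) + 1/m = (m² - 2*m - 4)/(m² - 4*m)
Denominator: -4/m + 5/(m + 3) = (m - 12)/(m² + 3*m)
Divide: ((m² - 2*m - 4)/(m² - 4*m)) · ((m² + 3*m)/(m - 12)) = (m³ + m² - 10*m - 12)/(m² - 16*m + 48)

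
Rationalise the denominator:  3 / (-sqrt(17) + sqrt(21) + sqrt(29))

(-33*sqrt(17) + 9*sqrt(29) + 25*sqrt(21) + 2*sqrt(10353))/449

Group as (sqrt(21) + sqrt(29)) - sqrt(17); multiply by (sqrt(21) + sqrt(29)) + sqrt(17), then rationalise the remaining surd.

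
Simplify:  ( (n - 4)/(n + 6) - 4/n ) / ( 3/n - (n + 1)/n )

(-n^2 + 8*n + 24)/(n^2 + 4*n - 12)

Numerator: (n - 4)/(n + 6) - 4/n = (n^2 - 8*n - 24)/(n^2 + 6*n)
Denominator: 3/n - (n + 1)/n = (-n + 2)/n
Divide: ((n^2 - 8*n - 24)/(n^2 + 6*n)) · (n/(-n + 2)) = (-n^2 + 8*n + 24)/(n^2 + 4*n - 12)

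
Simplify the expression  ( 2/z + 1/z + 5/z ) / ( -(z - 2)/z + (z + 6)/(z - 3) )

Numerator: 2/z + 1/z + 5/z = 8/z
Denominator: -(z - 2)/z + (z + 6)/(z - 3) = (11*z - 6)/(z**2 - 3*z)
Divide: (8/z) · ((z**2 - 3*z)/(11*z - 6)) = (8*z - 24)/(11*z - 6)

(8*z - 24)/(11*z - 6)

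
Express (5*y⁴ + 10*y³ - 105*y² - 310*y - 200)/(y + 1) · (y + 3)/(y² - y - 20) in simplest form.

5*y² + 25*y + 30

Factor: 5*y⁴ + 10*y³ - 105*y² - 310*y - 200 = 5·(y + 4)·(y + 2)·(y - 5)·(y + 1);  y² - y - 20 = (y - 5)·(y + 4)
Cancel the common factors (y + 4), (y + 1), (y - 5).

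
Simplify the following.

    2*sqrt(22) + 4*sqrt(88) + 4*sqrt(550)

30*sqrt(22)

2*sqrt(22) = 2*sqrt(22); 4*sqrt(88) = 8*sqrt(22); 4*sqrt(550) = 20*sqrt(22)
Combine: (2 + 8 + 20)·sqrt(22) = 30*sqrt(22)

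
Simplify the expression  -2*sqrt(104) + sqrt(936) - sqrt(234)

-sqrt(26)

2*sqrt(104) = 4*sqrt(26); sqrt(936) = 6*sqrt(26); sqrt(234) = 3*sqrt(26)
Combine: (-4 + 6 - 3)·sqrt(26) = -sqrt(26)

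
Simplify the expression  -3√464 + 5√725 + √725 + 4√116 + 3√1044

3√464 = 12*√29; 5√725 = 25*√29; √725 = 5*√29; 4√116 = 8*√29; 3√1044 = 18*√29
Combine: (-12 + 25 + 5 + 8 + 18)·√29 = 44*√29

44*√29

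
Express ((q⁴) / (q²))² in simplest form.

Inside the bracket: q²
Raise to the power 2: q⁴

q⁴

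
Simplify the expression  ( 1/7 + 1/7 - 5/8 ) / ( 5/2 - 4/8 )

Numerator: 1/7 + 1/7 - 5/8 = -19/56
Denominator: 5/2 - 4/8 = 2
Divide: (-19/56) · (1/2) = -19/112

-19/112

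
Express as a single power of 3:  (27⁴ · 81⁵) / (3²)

27⁴ = 3^12; 81⁵ = 3^20; 3² = 3^2
Combine exponents: 3^30

3^30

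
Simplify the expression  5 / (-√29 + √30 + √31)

Group as (√30 + √31) - √29; multiply by (√30 + √31) + √29, then rationalise the remaining surd.

(-80*√29 + 70*√31 + 75*√30 + 5*√26970)/1348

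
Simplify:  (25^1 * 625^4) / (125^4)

25^1 = 5^2; 625^4 = 5^16; 125^4 = 5^12
Combine exponents: 5^6

5^6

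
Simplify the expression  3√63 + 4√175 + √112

3√63 = 9*√7; 4√175 = 20*√7; √112 = 4*√7
Combine: (9 + 20 + 4)·√7 = 33*√7

33*√7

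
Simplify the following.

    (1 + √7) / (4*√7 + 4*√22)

(-7 - √7 + √22 + √154)/60

Multiply numerator and denominator by -4*√22 + 4*√7.
Denominator becomes -240; numerator becomes -4*√154 - 4*√22 + 4*√7 + 28.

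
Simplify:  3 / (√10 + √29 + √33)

(-3*√9570 + 9*√33 + 21*√29 + 78*√10)/562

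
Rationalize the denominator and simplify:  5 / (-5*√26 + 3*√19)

Multiply numerator and denominator by 3*√19 + 5*√26.
Denominator becomes -479; numerator becomes 15*√19 + 25*√26.

(-25*√26 - 15*√19)/479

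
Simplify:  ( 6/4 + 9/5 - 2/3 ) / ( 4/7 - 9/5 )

Numerator: 6/4 + 9/5 - 2/3 = 79/30
Denominator: 4/7 - 9/5 = -43/35
Divide: (79/30) · (-35/43) = -553/258

-553/258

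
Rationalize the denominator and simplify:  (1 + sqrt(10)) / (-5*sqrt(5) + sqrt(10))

Multiply numerator and denominator by sqrt(10) + 5*sqrt(5).
Denominator becomes -115; numerator becomes sqrt(10) + 10 + 5*sqrt(5) + 25*sqrt(2).

(-25*sqrt(2) - 5*sqrt(5) - 10 - sqrt(10))/115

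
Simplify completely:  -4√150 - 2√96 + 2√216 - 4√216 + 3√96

-28*√6

4√150 = 20*√6; 2√96 = 8*√6; 2√216 = 12*√6; 4√216 = 24*√6; 3√96 = 12*√6
Combine: (-20 - 8 + 12 - 24 + 12)·√6 = -28*√6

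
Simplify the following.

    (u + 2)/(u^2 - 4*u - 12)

Factor: u^2 - 4*u - 12 = (u + 2)*(u - 6)
Cancel the common factor (u + 2).

1/(u - 6)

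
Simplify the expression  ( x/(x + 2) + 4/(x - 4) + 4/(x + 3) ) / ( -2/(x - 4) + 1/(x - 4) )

(-x^3 - 7*x^2 + 8)/(x^2 + 5*x + 6)

Numerator: x/(x + 2) + 4/(x - 4) + 4/(x + 3) = (x^3 + 7*x^2 - 8)/(x^3 + x^2 - 14*x - 24)
Denominator: -2/(x - 4) + 1/(x - 4) = -1/(x - 4)
Divide: ((x^3 + 7*x^2 - 8)/(x^3 + x^2 - 14*x - 24)) · (-x + 4) = (-x^3 - 7*x^2 + 8)/(x^2 + 5*x + 6)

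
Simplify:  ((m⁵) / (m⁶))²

m^(-2)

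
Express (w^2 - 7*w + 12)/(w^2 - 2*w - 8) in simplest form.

Factor: w^2 - 7*w + 12 = (w - 3)*(w - 4);  w^2 - 2*w - 8 = (w + 2)*(w - 4)
Cancel the common factor (w - 4).

(w - 3)/(w + 2)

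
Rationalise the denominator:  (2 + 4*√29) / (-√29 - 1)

(-57 + √29)/14

Multiply numerator and denominator by -1 + √29.
Denominator becomes -28; numerator becomes -2*√29 + 114.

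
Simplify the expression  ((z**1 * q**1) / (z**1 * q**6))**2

q**(-10)

Inside the bracket: (q**-5)
Raise to the power 2: (q**-10)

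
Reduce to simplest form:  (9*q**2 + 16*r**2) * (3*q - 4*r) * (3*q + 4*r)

Pair the conjugate factors: ((3*q)+(4*r))((3*q)-(4*r)) = 9*q**2 - 16*r**2, then repeat with the next factor.

81*q**4 - 256*r**4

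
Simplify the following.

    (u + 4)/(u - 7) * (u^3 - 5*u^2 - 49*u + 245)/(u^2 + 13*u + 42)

(u^2 - u - 20)/(u + 6)

Factor: u^3 - 5*u^2 - 49*u + 245 = (u + 7)*(u - 7)*(u - 5);  u^2 + 13*u + 42 = (u + 7)*(u + 6)
Cancel the common factors (u - 7), (u + 7).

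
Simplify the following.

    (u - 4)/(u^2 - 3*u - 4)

1/(u + 1)

Factor: u^2 - 3*u - 4 = (u + 1)*(u - 4)
Cancel the common factor (u - 4).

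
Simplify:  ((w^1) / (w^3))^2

w^(-4)

Inside the bracket: (w^-2)
Raise to the power 2: (w^-4)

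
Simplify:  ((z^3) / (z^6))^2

z^(-6)

Inside the bracket: (z^-3)
Raise to the power 2: (z^-6)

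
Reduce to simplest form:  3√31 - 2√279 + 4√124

5*√31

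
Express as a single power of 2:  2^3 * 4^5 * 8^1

2^16

2^3 = 2^3; 4^5 = 2^10; 8^1 = 2^3
Combine exponents: 2^16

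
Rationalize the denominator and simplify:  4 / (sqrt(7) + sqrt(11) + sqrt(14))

(-14*sqrt(22) + 4*sqrt(14) + 10*sqrt(11) + 18*sqrt(7))/73

Group as (sqrt(7) + sqrt(14)) + sqrt(11); multiply by (sqrt(7) + sqrt(14)) - sqrt(11), then rationalise the remaining surd.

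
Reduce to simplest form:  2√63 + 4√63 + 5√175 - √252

37*√7

2√63 = 6*√7; 4√63 = 12*√7; 5√175 = 25*√7; √252 = 6*√7
Combine: (6 + 12 + 25 - 6)·√7 = 37*√7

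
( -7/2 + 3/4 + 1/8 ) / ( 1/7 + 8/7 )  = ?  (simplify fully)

Numerator: -7/2 + 3/4 + 1/8 = -21/8
Denominator: 1/7 + 8/7 = 9/7
Divide: (-21/8) · (7/9) = -49/24

-49/24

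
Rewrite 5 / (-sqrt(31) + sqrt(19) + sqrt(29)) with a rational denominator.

Group as (sqrt(19) + sqrt(29)) - sqrt(31); multiply by (sqrt(19) + sqrt(29)) + sqrt(31), then rationalise the remaining surd.

(-17*sqrt(31) + 21*sqrt(29) + 41*sqrt(19) + 2*sqrt(17081))/383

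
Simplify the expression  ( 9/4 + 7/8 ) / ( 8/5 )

Numerator: 9/4 + 7/8 = 25/8
Denominator: 8/5 = 8/5
Divide: (25/8) · (5/8) = 125/64

125/64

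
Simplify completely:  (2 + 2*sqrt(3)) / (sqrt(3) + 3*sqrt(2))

Multiply numerator and denominator by -3*sqrt(2) + sqrt(3).
Denominator becomes -15; numerator becomes -6*sqrt(6) - 6*sqrt(2) + 2*sqrt(3) + 6.

(-6 - 2*sqrt(3) + 6*sqrt(2) + 6*sqrt(6))/15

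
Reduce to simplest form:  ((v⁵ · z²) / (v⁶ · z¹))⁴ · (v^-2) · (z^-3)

z/v⁶

Inside the bracket: (v^-1) · z¹
Raise to the power 4: (v^-4) · z⁴
Multiply by (v^-2) · (z^-3): add exponents.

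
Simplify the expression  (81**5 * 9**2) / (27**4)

81**5 = 3**20; 9**2 = 3**4; 27**4 = 3**12
Combine exponents: 3**12

3**12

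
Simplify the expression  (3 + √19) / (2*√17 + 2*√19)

(-√323 - 3*√17 + 3*√19 + 19)/4

Multiply numerator and denominator by -2*√17 + 2*√19.
Denominator becomes 8; numerator becomes -2*√323 - 6*√17 + 6*√19 + 38.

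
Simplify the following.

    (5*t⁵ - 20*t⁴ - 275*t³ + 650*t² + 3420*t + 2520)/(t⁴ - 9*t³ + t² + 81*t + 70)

(5*t² - 180)/(t - 5)

Factor: 5*t⁵ - 20*t⁴ - 275*t³ + 650*t² + 3420*t + 2520 = 5·(t + 6)·(t + 1)·(t + 2)·(t - 7)·(t - 6);  t⁴ - 9*t³ + t² + 81*t + 70 = (t + 1)·(t - 5)·(t + 2)·(t - 7)
Cancel the common factors (t - 7), (t + 1), (t + 2).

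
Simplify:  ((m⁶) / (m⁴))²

Inside the bracket: m²
Raise to the power 2: m⁴

m⁴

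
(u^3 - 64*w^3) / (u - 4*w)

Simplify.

u^2 + 4*u*w + 16*w^2

Apply the difference-of-cubes factorisation and cancel (u - 4*w).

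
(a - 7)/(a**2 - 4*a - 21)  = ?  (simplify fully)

Factor: a**2 - 4*a - 21 = (a - 7)*(a + 3)
Cancel the common factor (a - 7).

1/(a + 3)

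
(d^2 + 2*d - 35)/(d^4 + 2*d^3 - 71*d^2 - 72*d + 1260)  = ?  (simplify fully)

Factor: d^2 + 2*d - 35 = (d - 5)*(d + 7);  d^4 + 2*d^3 - 71*d^2 - 72*d + 1260 = (d - 6)*(d + 6)*(d + 7)*(d - 5)
Cancel the common factors (d + 7), (d - 5).

1/(d^2 - 36)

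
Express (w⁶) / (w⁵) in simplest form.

Quotient: w¹

w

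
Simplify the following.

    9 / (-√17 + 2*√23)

(3*√17 + 6*√23)/25

Multiply numerator and denominator by √17 + 2*√23.
Denominator becomes 75; numerator becomes 9*√17 + 18*√23.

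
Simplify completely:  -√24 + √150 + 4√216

√24 = 2*√6; √150 = 5*√6; 4√216 = 24*√6
Combine: (-2 + 5 + 24)·√6 = 27*√6

27*√6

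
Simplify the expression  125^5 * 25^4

125^5 = 5^15; 25^4 = 5^8
Combine exponents: 5^23

5^23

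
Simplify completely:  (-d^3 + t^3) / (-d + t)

Apply the difference-of-cubes factorisation and cancel (-d + t).

d^2 + d*t + t^2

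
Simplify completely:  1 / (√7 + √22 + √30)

Group as (√7 + √30) + √22; multiply by (√7 + √30) - √22, then rationalise the remaining surd.

(-4*√1155 - √30 + 15*√22 + 45*√7)/615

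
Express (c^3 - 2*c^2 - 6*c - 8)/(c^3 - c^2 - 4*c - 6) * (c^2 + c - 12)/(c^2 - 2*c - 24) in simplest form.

(c - 4)/(c - 6)

Factor: c^3 - 2*c^2 - 6*c - 8 = (c - 4)*(c^2 + 2*c + 2);  c^3 - c^2 - 4*c - 6 = (c - 3)*(c^2 + 2*c + 2);  c^2 + c - 12 = (c + 4)*(c - 3);  c^2 - 2*c - 24 = (c + 4)*(c - 6)
Cancel the common factors (c^2 + 2*c + 2), (c + 4), (c - 3).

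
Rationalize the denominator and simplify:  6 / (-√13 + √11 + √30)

(-42*√13 - 9*√30 + 48*√11 + 3*√4290)/134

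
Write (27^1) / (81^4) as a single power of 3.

3^(-13)

27^1 = 3^3; 81^4 = 3^16
Combine exponents: 3^(-13)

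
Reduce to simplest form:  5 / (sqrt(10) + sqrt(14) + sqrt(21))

(-140*sqrt(15) + 15*sqrt(21) + 85*sqrt(14) + 125*sqrt(10))/551

Group as (sqrt(10) + sqrt(14)) + sqrt(21); multiply by (sqrt(10) + sqrt(14)) - sqrt(21), then rationalise the remaining surd.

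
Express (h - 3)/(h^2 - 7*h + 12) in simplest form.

1/(h - 4)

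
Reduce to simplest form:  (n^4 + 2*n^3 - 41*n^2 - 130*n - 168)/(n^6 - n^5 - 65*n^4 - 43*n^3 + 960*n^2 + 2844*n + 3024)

1/(n^2 - 3*n - 18)

Factor: n^4 + 2*n^3 - 41*n^2 - 130*n - 168 = (n + 6)*(n^2 + 3*n + 4)*(n - 7);  n^6 - n^5 - 65*n^4 - 43*n^3 + 960*n^2 + 2844*n + 3024 = (n^2 + 3*n + 4)*(n + 3)*(n - 6)*(n - 7)*(n + 6)
Cancel the common factors (n^2 + 3*n + 4), (n - 7), (n + 6).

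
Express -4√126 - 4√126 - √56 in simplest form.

-26*√14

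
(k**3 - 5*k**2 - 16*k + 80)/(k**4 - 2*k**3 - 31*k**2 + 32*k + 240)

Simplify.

Factor: k**3 - 5*k**2 - 16*k + 80 = (k + 4)*(k - 5)*(k - 4);  k**4 - 2*k**3 - 31*k**2 + 32*k + 240 = (k - 5)*(k - 4)*(k + 4)*(k + 3)
Cancel the common factors (k + 4), (k - 5), (k - 4).

1/(k + 3)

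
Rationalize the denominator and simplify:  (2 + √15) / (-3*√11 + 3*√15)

Multiply numerator and denominator by 3*√11 + 3*√15.
Denominator becomes 36; numerator becomes 6*√11 + 6*√15 + 3*√165 + 45.

(2*√11 + 2*√15 + √165 + 15)/12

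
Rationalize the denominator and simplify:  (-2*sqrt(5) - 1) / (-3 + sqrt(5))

(13 + 7*sqrt(5))/4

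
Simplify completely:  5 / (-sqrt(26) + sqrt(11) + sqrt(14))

(sqrt(26) + 23*sqrt(14) + 29*sqrt(11) + 4*sqrt(1001))/123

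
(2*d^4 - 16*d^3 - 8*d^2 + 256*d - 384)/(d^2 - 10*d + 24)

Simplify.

2*d^2 + 4*d - 16

Factor: 2*d^4 - 16*d^3 - 8*d^2 + 256*d - 384 = 2*(d - 2)*(d - 4)*(d + 4)*(d - 6);  d^2 - 10*d + 24 = (d - 6)*(d - 4)
Cancel the common factors (d - 6), (d - 4).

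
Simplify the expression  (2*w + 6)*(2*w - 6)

Difference of squares with P = 2*w, Q = 6.

4*w^2 - 36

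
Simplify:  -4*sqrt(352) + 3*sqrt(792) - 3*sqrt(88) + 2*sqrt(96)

4*sqrt(352) = 16*sqrt(22); 3*sqrt(792) = 18*sqrt(22); 3*sqrt(88) = 6*sqrt(22); 2*sqrt(96) = 8*sqrt(6)

-4*sqrt(22) + 8*sqrt(6)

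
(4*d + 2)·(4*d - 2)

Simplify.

16*d² - 4

(4*d)^2 - (2)^2 = 16*d² - 4.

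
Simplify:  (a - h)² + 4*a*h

(a + h)²

Expand the square and combine the 4*a*h term.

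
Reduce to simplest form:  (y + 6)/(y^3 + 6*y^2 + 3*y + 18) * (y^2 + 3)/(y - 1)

1/(y - 1)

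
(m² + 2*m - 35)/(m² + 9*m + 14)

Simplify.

Factor: m² + 2*m - 35 = (m - 5)·(m + 7);  m² + 9*m + 14 = (m + 7)·(m + 2)
Cancel the common factor (m + 7).

(m - 5)/(m + 2)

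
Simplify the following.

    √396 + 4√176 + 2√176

30*√11

√396 = 6*√11; 4√176 = 16*√11; 2√176 = 8*√11
Combine: (6 + 16 + 8)·√11 = 30*√11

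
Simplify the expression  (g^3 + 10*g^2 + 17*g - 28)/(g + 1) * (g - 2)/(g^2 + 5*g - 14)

Factor: g^3 + 10*g^2 + 17*g - 28 = (g + 4)*(g + 7)*(g - 1);  g^2 + 5*g - 14 = (g - 2)*(g + 7)
Cancel the common factors (g + 7), (g - 2).

(g^2 + 3*g - 4)/(g + 1)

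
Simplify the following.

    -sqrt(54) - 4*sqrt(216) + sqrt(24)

-25*sqrt(6)

sqrt(54) = 3*sqrt(6); 4*sqrt(216) = 24*sqrt(6); sqrt(24) = 2*sqrt(6)
Combine: (-3 - 24 + 2)·sqrt(6) = -25*sqrt(6)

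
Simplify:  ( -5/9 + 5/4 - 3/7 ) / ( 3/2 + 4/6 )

Numerator: -5/9 + 5/4 - 3/7 = 67/252
Denominator: 3/2 + 4/6 = 13/6
Divide: (67/252) · (6/13) = 67/546

67/546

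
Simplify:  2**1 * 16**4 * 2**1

2**18

2**1 = 2**1; 16**4 = 2**16; 2**1 = 2**1
Combine exponents: 2**18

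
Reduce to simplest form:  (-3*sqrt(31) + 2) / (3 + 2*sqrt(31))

Multiply numerator and denominator by -2*sqrt(31) + 3.
Denominator becomes -115; numerator becomes -13*sqrt(31) + 192.

(-192 + 13*sqrt(31))/115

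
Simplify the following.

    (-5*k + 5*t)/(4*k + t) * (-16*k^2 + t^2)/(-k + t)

-20*k + 5*t

Factor: -5*k + 5*t = 5*(-k + t);  -16*k^2 + t^2 = (-4*k + t)*(4*k + t)
Cancel the common factors (-k + t), (4*k + t).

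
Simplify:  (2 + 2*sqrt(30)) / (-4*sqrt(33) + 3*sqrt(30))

(-12*sqrt(110) - 90 - 4*sqrt(33) - 3*sqrt(30))/129

Multiply numerator and denominator by 3*sqrt(30) + 4*sqrt(33).
Denominator becomes -258; numerator becomes 6*sqrt(30) + 8*sqrt(33) + 180 + 24*sqrt(110).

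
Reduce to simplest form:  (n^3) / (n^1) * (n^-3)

1/n

Quotient: n^2
Multiply by (n^-3): add exponents.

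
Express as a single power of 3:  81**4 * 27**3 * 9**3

3**31

81**4 = 3**16; 27**3 = 3**9; 9**3 = 3**6
Combine exponents: 3**31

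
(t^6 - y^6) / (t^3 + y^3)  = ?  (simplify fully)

t^3 - y^3

t^6 - y^6 factors as -(-t + y)*(t + y)*(t^2 - t*y + y^2)*(t^2 + t*y + y^2).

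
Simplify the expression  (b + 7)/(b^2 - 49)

1/(b - 7)

Factor: b^2 - 49 = (b + 7)*(b - 7)
Cancel the common factor (b + 7).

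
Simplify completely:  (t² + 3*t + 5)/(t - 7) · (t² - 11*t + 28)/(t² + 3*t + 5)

Factor: t² - 11*t + 28 = (t - 7)·(t - 4)
Cancel the common factors (t² + 3*t + 5), (t - 7).

t - 4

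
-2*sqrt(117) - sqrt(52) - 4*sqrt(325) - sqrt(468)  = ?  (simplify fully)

-34*sqrt(13)

2*sqrt(117) = 6*sqrt(13); sqrt(52) = 2*sqrt(13); 4*sqrt(325) = 20*sqrt(13); sqrt(468) = 6*sqrt(13)
Combine: (-6 - 2 - 20 - 6)·sqrt(13) = -34*sqrt(13)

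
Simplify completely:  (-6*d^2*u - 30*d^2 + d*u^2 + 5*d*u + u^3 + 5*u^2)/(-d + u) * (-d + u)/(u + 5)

-6*d^2 + d*u + u^2

Factor: -6*d^2*u - 30*d^2 + d*u^2 + 5*d*u + u^3 + 5*u^2 = (3*d + u)*(u + 5)*(-2*d + u)
Cancel the common factors (-d + u), (u + 5).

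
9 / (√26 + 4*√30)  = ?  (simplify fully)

Multiply numerator and denominator by -4*√30 + √26.
Denominator becomes -454; numerator becomes -36*√30 + 9*√26.

(-9*√26 + 36*√30)/454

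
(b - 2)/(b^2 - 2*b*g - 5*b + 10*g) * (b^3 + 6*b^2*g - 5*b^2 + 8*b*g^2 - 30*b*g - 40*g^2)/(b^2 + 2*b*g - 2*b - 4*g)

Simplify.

(b + 4*g)/(b - 2*g)

Factor: b^2 - 2*b*g - 5*b + 10*g = (b - 5)*(b - 2*g);  b^3 + 6*b^2*g - 5*b^2 + 8*b*g^2 - 30*b*g - 40*g^2 = (b + 4*g)*(b + 2*g)*(b - 5);  b^2 + 2*b*g - 2*b - 4*g = (b - 2)*(b + 2*g)
Cancel the common factors (b - 2), (b - 5), (b + 2*g).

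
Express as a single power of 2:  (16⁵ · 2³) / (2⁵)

2^18

16⁵ = 2^20; 2³ = 2^3; 2⁵ = 2^5
Combine exponents: 2^18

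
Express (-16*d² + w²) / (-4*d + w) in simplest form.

Factor w^2 - (4*d)^2 and cancel (-4*d + w).

4*d + w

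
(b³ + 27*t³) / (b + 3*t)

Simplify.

Apply the sum-of-cubes factorisation and cancel (b + 3*t).

b² - 3*b*t + 9*t²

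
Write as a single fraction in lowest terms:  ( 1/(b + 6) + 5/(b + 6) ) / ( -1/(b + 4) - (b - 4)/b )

(-6*b² - 24*b)/(b³ + 7*b² - 10*b - 96)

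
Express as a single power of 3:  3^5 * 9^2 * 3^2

3^11

3^5 = 3^5; 9^2 = 3^4; 3^2 = 3^2
Combine exponents: 3^11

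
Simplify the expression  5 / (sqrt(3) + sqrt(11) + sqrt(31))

Group as (sqrt(3) + sqrt(31)) + sqrt(11); multiply by (sqrt(3) + sqrt(31)) - sqrt(11), then rationalise the remaining surd.

(-115*sqrt(11) - 195*sqrt(3) + 10*sqrt(1023) + 85*sqrt(31))/157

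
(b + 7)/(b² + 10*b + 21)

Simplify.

Factor: b² + 10*b + 21 = (b + 3)·(b + 7)
Cancel the common factor (b + 7).

1/(b + 3)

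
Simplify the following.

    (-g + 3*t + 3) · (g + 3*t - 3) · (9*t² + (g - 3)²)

Pair the conjugate factors: ((3*t)+(g - 3))((3*t)-(g - 3)) = -g² + 6*g + 9*t² - 9, then repeat with the next factor.

-g⁴ + 12*g³ - 54*g² + 108*g + 81*t⁴ - 81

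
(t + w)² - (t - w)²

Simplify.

Binomially expand both and collect terms in t, w.

4*t*w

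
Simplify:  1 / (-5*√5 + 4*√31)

Multiply numerator and denominator by 5*√5 + 4*√31.
Denominator becomes 371; numerator becomes 5*√5 + 4*√31.

(5*√5 + 4*√31)/371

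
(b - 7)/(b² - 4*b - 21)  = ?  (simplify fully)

1/(b + 3)

Factor: b² - 4*b - 21 = (b + 3)·(b - 7)
Cancel the common factor (b - 7).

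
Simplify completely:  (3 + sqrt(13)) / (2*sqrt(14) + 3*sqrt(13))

Multiply numerator and denominator by -2*sqrt(14) + 3*sqrt(13).
Denominator becomes 61; numerator becomes -2*sqrt(182) - 6*sqrt(14) + 9*sqrt(13) + 39.

(-2*sqrt(182) - 6*sqrt(14) + 9*sqrt(13) + 39)/61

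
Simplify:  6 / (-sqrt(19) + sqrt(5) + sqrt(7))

Group as (sqrt(5) + sqrt(7)) - sqrt(19); multiply by (sqrt(5) + sqrt(7)) + sqrt(19), then rationalise the remaining surd.

(42*sqrt(19) + 102*sqrt(7) + 126*sqrt(5) + 12*sqrt(665))/91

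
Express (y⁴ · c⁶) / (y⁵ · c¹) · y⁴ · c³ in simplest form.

Quotient: (y^-1) · c⁵
Multiply by y⁴ · c³: add exponents.

c⁸*y³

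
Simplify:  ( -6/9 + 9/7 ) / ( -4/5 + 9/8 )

Numerator: -6/9 + 9/7 = 13/21
Denominator: -4/5 + 9/8 = 13/40
Divide: (13/21) · (40/13) = 40/21

40/21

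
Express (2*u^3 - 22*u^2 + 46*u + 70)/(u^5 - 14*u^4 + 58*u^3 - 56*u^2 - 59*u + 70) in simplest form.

Factor: 2*u^3 - 22*u^2 + 46*u + 70 = 2*(u - 5)*(u + 1)*(u - 7);  u^5 - 14*u^4 + 58*u^3 - 56*u^2 - 59*u + 70 = (u + 1)*(u - 2)*(u - 1)*(u - 7)*(u - 5)
Cancel the common factors (u + 1), (u - 5), (u - 7).

2/(u^2 - 3*u + 2)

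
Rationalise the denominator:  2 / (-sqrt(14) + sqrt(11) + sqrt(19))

Group as (sqrt(11) + sqrt(19)) - sqrt(14); multiply by (sqrt(11) + sqrt(19)) + sqrt(14), then rationalise the remaining surd.

(-8*sqrt(14) + 3*sqrt(19) + 11*sqrt(11) + sqrt(2926))/145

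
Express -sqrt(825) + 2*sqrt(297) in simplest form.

sqrt(825) = 5*sqrt(33); 2*sqrt(297) = 6*sqrt(33)
Combine: (-5 + 6)·sqrt(33) = sqrt(33)

sqrt(33)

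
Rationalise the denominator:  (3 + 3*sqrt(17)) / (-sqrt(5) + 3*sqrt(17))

(3*sqrt(5) + 3*sqrt(85) + 9*sqrt(17) + 153)/148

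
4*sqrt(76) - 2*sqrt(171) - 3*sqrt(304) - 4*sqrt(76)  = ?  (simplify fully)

-18*sqrt(19)

4*sqrt(76) = 8*sqrt(19); 2*sqrt(171) = 6*sqrt(19); 3*sqrt(304) = 12*sqrt(19); 4*sqrt(76) = 8*sqrt(19)
Combine: (8 - 6 - 12 - 8)·sqrt(19) = -18*sqrt(19)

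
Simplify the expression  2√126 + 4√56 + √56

2√126 = 6*√14; 4√56 = 8*√14; √56 = 2*√14
Combine: (6 + 8 + 2)·√14 = 16*√14

16*√14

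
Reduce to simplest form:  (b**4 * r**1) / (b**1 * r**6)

Quotient: b**3 * (r**-5)

b**3/r**5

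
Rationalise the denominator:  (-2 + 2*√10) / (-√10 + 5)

(10 + 8*√10)/15

Multiply numerator and denominator by √10 + 5.
Denominator becomes 15; numerator becomes 10 + 8*√10.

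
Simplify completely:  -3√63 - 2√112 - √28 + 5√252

3√63 = 9*√7; 2√112 = 8*√7; √28 = 2*√7; 5√252 = 30*√7
Combine: (-9 - 8 - 2 + 30)·√7 = 11*√7

11*√7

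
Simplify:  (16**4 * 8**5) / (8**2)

16**4 = 2**16; 8**5 = 2**15; 8**2 = 2**6
Combine exponents: 2**25

2**25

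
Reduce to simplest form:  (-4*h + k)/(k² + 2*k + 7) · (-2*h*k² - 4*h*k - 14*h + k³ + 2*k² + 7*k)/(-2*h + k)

-4*h + k

Factor: -2*h*k² - 4*h*k - 14*h + k³ + 2*k² + 7*k = (-2*h + k)·(k² + 2*k + 7)
Cancel the common factors (k² + 2*k + 7), (-2*h + k).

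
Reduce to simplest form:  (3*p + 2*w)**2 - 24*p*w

(3*p - 2*w)**2

Expanding gives 9*p**2 - 12*p*w + 4*w**2, a perfect square.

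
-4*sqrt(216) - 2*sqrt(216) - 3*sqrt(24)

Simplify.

4*sqrt(216) = 24*sqrt(6); 2*sqrt(216) = 12*sqrt(6); 3*sqrt(24) = 6*sqrt(6)
Combine: (-24 - 12 - 6)·sqrt(6) = -42*sqrt(6)

-42*sqrt(6)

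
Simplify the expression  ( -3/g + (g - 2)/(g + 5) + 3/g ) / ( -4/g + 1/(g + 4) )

(-g³ - 2*g² + 8*g)/(3*g² + 31*g + 80)

Numerator: -3/g + (g - 2)/(g + 5) + 3/g = (g - 2)/(g + 5)
Denominator: -4/g + 1/(g + 4) = (-3*g - 16)/(g² + 4*g)
Divide: ((g - 2)/(g + 5)) · ((g² + 4*g)/(-3*g - 16)) = (-g³ - 2*g² + 8*g)/(3*g² + 31*g + 80)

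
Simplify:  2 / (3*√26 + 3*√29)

(-2*√26 + 2*√29)/9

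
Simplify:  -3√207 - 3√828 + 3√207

-18*√23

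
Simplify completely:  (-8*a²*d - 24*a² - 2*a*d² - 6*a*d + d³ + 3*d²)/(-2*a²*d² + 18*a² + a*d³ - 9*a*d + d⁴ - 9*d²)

(4*a - d)/(a*d - 3*a - d² + 3*d)

Factor: -8*a²*d - 24*a² - 2*a*d² - 6*a*d + d³ + 3*d² = (d + 3)·(-4*a + d)·(2*a + d);  -2*a²*d² + 18*a² + a*d³ - 9*a*d + d⁴ - 9*d² = (d + 3)·(-a + d)·(2*a + d)·(d - 3)
Cancel the common factors (d + 3), (2*a + d).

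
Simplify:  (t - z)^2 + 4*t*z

Expand the square and combine the 4*t*z term.

(t + z)^2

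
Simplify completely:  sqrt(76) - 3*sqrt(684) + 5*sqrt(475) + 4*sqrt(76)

sqrt(76) = 2*sqrt(19); 3*sqrt(684) = 18*sqrt(19); 5*sqrt(475) = 25*sqrt(19); 4*sqrt(76) = 8*sqrt(19)
Combine: (2 - 18 + 25 + 8)·sqrt(19) = 17*sqrt(19)

17*sqrt(19)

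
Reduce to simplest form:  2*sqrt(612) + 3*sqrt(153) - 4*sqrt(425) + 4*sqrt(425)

2*sqrt(612) = 12*sqrt(17); 3*sqrt(153) = 9*sqrt(17); 4*sqrt(425) = 20*sqrt(17); 4*sqrt(425) = 20*sqrt(17)
Combine: (12 + 9 - 20 + 20)·sqrt(17) = 21*sqrt(17)

21*sqrt(17)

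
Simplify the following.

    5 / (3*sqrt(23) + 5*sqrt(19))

(-15*sqrt(23) + 25*sqrt(19))/268

Multiply numerator and denominator by -5*sqrt(19) + 3*sqrt(23).
Denominator becomes -268; numerator becomes -25*sqrt(19) + 15*sqrt(23).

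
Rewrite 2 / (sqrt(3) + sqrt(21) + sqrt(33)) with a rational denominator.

Group as (sqrt(3) + sqrt(21)) + sqrt(33); multiply by (sqrt(3) + sqrt(21)) - sqrt(33), then rationalise the remaining surd.

(-4*sqrt(231) - 6*sqrt(33) + 10*sqrt(21) + 34*sqrt(3))/57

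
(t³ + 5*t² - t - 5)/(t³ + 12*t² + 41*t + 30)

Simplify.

(t - 1)/(t + 6)

Factor: t³ + 5*t² - t - 5 = (t + 1)·(t + 5)·(t - 1);  t³ + 12*t² + 41*t + 30 = (t + 5)·(t + 6)·(t + 1)
Cancel the common factors (t + 1), (t + 5).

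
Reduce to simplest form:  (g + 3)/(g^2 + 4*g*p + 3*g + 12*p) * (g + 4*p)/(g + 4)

1/(g + 4)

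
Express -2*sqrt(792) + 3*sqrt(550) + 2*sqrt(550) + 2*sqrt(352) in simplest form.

2*sqrt(792) = 12*sqrt(22); 3*sqrt(550) = 15*sqrt(22); 2*sqrt(550) = 10*sqrt(22); 2*sqrt(352) = 8*sqrt(22)
Combine: (-12 + 15 + 10 + 8)·sqrt(22) = 21*sqrt(22)

21*sqrt(22)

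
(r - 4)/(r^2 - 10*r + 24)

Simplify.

Factor: r^2 - 10*r + 24 = (r - 6)*(r - 4)
Cancel the common factor (r - 4).

1/(r - 6)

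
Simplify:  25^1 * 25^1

5^4

25^1 = 5^2; 25^1 = 5^2
Combine exponents: 5^4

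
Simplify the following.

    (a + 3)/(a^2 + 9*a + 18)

Factor: a^2 + 9*a + 18 = (a + 3)*(a + 6)
Cancel the common factor (a + 3).

1/(a + 6)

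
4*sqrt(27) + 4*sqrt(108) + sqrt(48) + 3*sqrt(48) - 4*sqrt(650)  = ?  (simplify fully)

-20*sqrt(26) + 52*sqrt(3)

4*sqrt(27) = 12*sqrt(3); 4*sqrt(108) = 24*sqrt(3); sqrt(48) = 4*sqrt(3); 3*sqrt(48) = 12*sqrt(3); 4*sqrt(650) = 20*sqrt(26)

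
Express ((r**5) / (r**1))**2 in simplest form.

r**8

Inside the bracket: r**4
Raise to the power 2: r**8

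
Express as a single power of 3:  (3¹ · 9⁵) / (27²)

3¹ = 3^1; 9⁵ = 3^10; 27² = 3^6
Combine exponents: 3^5

3^5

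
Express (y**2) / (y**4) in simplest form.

y**(-2)

Quotient: (y**-2)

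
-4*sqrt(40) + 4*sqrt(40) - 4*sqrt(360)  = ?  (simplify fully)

-24*sqrt(10)

4*sqrt(40) = 8*sqrt(10); 4*sqrt(40) = 8*sqrt(10); 4*sqrt(360) = 24*sqrt(10)
Combine: (-8 + 8 - 24)·sqrt(10) = -24*sqrt(10)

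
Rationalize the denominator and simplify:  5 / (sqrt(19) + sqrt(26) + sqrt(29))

Group as (sqrt(19) + sqrt(29)) + sqrt(26); multiply by (sqrt(19) + sqrt(29)) - sqrt(26), then rationalise the remaining surd.

(-sqrt(14326) + 8*sqrt(29) + 11*sqrt(26) + 18*sqrt(19))/172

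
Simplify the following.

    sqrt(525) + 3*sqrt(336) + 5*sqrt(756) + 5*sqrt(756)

77*sqrt(21)

sqrt(525) = 5*sqrt(21); 3*sqrt(336) = 12*sqrt(21); 5*sqrt(756) = 30*sqrt(21); 5*sqrt(756) = 30*sqrt(21)
Combine: (5 + 12 + 30 + 30)·sqrt(21) = 77*sqrt(21)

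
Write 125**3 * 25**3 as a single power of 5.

125**3 = 5**9; 25**3 = 5**6
Combine exponents: 5**15

5**15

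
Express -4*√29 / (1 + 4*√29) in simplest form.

(-464 + 4*√29)/463

Multiply numerator and denominator by -4*√29 + 1.
Denominator becomes -463; numerator becomes -4*√29 + 464.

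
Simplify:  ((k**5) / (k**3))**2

k**4

Inside the bracket: k**2
Raise to the power 2: k**4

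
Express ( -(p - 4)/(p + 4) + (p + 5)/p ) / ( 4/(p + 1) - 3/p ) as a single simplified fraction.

(13*p^2 + 33*p + 20)/(p^2 + p - 12)

Numerator: -(p - 4)/(p + 4) + (p + 5)/p = (13*p + 20)/(p^2 + 4*p)
Denominator: 4/(p + 1) - 3/p = (p - 3)/(p^2 + p)
Divide: ((13*p + 20)/(p^2 + 4*p)) · ((p^2 + p)/(p - 3)) = (13*p^2 + 33*p + 20)/(p^2 + p - 12)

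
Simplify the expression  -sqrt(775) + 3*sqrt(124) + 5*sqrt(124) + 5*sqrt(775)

36*sqrt(31)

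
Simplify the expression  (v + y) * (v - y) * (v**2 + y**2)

(v+y)(v-y) = v**2 - y**2; continue pairing.

v**4 - y**4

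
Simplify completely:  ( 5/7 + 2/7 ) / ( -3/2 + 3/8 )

-8/9

Numerator: 5/7 + 2/7 = 1
Denominator: -3/2 + 3/8 = -9/8
Divide: (1) · (-8/9) = -8/9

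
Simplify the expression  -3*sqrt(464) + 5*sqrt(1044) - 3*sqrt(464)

3*sqrt(464) = 12*sqrt(29); 5*sqrt(1044) = 30*sqrt(29); 3*sqrt(464) = 12*sqrt(29)
Combine: (-12 + 30 - 12)·sqrt(29) = 6*sqrt(29)

6*sqrt(29)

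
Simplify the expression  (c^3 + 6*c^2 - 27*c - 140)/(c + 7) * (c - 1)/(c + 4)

Factor: c^3 + 6*c^2 - 27*c - 140 = (c + 7)*(c + 4)*(c - 5)
Cancel the common factors (c + 4), (c + 7).

c^2 - 6*c + 5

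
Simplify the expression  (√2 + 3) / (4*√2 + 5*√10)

Multiply numerator and denominator by -5*√10 + 4*√2.
Denominator becomes -218; numerator becomes -15*√10 - 10*√5 + 8 + 12*√2.

(-12*√2 - 8 + 10*√5 + 15*√10)/218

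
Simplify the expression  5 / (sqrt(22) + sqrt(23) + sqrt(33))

(-11*sqrt(138) + 6*sqrt(33) + 16*sqrt(23) + 17*sqrt(22))/188

Group as (sqrt(22) + sqrt(33)) + sqrt(23); multiply by (sqrt(22) + sqrt(33)) - sqrt(23), then rationalise the remaining surd.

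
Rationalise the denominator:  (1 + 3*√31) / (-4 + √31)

(13*√31 + 97)/15

Multiply numerator and denominator by -√31 - 4.
Denominator becomes -15; numerator becomes -97 - 13*√31.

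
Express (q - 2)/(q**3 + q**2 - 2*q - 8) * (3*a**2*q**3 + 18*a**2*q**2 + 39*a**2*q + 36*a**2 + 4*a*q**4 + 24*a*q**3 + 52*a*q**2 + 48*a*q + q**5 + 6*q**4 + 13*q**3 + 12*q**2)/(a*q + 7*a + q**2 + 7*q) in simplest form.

(3*a*q + 9*a + q**2 + 3*q)/(q + 7)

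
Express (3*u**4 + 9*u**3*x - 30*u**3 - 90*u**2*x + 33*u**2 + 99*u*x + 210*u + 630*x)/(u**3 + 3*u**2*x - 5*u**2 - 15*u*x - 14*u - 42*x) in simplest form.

Factor: 3*u**4 + 9*u**3*x - 30*u**3 - 90*u**2*x + 33*u**2 + 99*u*x + 210*u + 630*x = 3*(u - 5)*(u + 3*x)*(u - 7)*(u + 2);  u**3 + 3*u**2*x - 5*u**2 - 15*u*x - 14*u - 42*x = (u + 2)*(u - 7)*(u + 3*x)
Cancel the common factors (u + 3*x), (u + 2), (u - 7).

3*u - 15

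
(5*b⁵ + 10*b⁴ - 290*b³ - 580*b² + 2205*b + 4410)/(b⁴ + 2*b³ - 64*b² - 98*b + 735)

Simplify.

Factor: 5*b⁵ + 10*b⁴ - 290*b³ - 580*b² + 2205*b + 4410 = 5·(b - 3)·(b + 3)·(b + 2)·(b - 7)·(b + 7);  b⁴ + 2*b³ - 64*b² - 98*b + 735 = (b - 3)·(b - 7)·(b + 7)·(b + 5)
Cancel the common factors (b - 3), (b - 7), (b + 7).

(5*b² + 25*b + 30)/(b + 5)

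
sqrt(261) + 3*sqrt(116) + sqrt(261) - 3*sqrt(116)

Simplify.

6*sqrt(29)

sqrt(261) = 3*sqrt(29); 3*sqrt(116) = 6*sqrt(29); sqrt(261) = 3*sqrt(29); 3*sqrt(116) = 6*sqrt(29)
Combine: (3 + 6 + 3 - 6)·sqrt(29) = 6*sqrt(29)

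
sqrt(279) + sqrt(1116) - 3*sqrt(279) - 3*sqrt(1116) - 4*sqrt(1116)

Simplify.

-42*sqrt(31)

sqrt(279) = 3*sqrt(31); sqrt(1116) = 6*sqrt(31); 3*sqrt(279) = 9*sqrt(31); 3*sqrt(1116) = 18*sqrt(31); 4*sqrt(1116) = 24*sqrt(31)
Combine: (3 + 6 - 9 - 18 - 24)·sqrt(31) = -42*sqrt(31)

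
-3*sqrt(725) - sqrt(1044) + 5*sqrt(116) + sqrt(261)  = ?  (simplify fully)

-8*sqrt(29)

3*sqrt(725) = 15*sqrt(29); sqrt(1044) = 6*sqrt(29); 5*sqrt(116) = 10*sqrt(29); sqrt(261) = 3*sqrt(29)
Combine: (-15 - 6 + 10 + 3)·sqrt(29) = -8*sqrt(29)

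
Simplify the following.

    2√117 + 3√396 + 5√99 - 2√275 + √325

11*√13 + 23*√11

2√117 = 6*√13; 3√396 = 18*√11; 5√99 = 15*√11; 2√275 = 10*√11; √325 = 5*√13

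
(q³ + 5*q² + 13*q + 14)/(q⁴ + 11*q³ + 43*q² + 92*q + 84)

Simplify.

Factor: q³ + 5*q² + 13*q + 14 = (q² + 3*q + 7)·(q + 2);  q⁴ + 11*q³ + 43*q² + 92*q + 84 = (q + 2)·(q² + 3*q + 7)·(q + 6)
Cancel the common factors (q² + 3*q + 7), (q + 2).

1/(q + 6)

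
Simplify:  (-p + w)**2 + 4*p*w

(p + w)**2

Expand the square and combine the 4*p*w term.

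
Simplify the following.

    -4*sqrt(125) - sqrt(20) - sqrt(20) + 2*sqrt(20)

4*sqrt(125) = 20*sqrt(5); sqrt(20) = 2*sqrt(5); sqrt(20) = 2*sqrt(5); 2*sqrt(20) = 4*sqrt(5)
Combine: (-20 - 2 - 2 + 4)·sqrt(5) = -20*sqrt(5)

-20*sqrt(5)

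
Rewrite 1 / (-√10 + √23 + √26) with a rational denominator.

Group as (√23 + √26) - √10; multiply by (√23 + √26) + √10, then rationalise the remaining surd.

(-39*√10 + 7*√26 + 13*√23 + 4*√1495)/871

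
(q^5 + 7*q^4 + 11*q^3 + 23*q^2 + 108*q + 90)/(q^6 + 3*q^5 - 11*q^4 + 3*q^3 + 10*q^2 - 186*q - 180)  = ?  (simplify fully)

Factor: q^5 + 7*q^4 + 11*q^3 + 23*q^2 + 108*q + 90 = (q^2 - 2*q + 6)*(q + 5)*(q + 1)*(q + 3);  q^6 + 3*q^5 - 11*q^4 + 3*q^3 + 10*q^2 - 186*q - 180 = (q^2 - 2*q + 6)*(q - 3)*(q + 2)*(q + 1)*(q + 5)
Cancel the common factors (q^2 - 2*q + 6), (q + 5), (q + 1).

(q + 3)/(q^2 - q - 6)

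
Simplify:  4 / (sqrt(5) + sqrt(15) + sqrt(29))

Group as (sqrt(5) + sqrt(29)) + sqrt(15); multiply by (sqrt(5) + sqrt(29)) - sqrt(15), then rationalise the remaining surd.

(-40*sqrt(87) - 36*sqrt(29) + 76*sqrt(15) + 156*sqrt(5))/219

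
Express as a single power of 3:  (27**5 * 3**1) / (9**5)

27**5 = 3**15; 3**1 = 3**1; 9**5 = 3**10
Combine exponents: 3**6

3**6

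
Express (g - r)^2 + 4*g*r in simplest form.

After expansion: g^2 + 2*g*r + r^2 — a perfect-square trinomial.

(g + r)^2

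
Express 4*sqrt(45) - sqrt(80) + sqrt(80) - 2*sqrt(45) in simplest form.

4*sqrt(45) = 12*sqrt(5); sqrt(80) = 4*sqrt(5); sqrt(80) = 4*sqrt(5); 2*sqrt(45) = 6*sqrt(5)
Combine: (12 - 4 + 4 - 6)·sqrt(5) = 6*sqrt(5)

6*sqrt(5)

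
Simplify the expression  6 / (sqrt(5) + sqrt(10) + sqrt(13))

Group as (sqrt(10) + sqrt(13)) + sqrt(5); multiply by (sqrt(10) + sqrt(13)) - sqrt(5), then rationalise the remaining surd.

(-15*sqrt(26) + 3*sqrt(13) + 12*sqrt(10) + 27*sqrt(5))/49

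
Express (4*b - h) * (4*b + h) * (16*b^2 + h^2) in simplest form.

((4*b)+h)((4*b)-h) = 16*b^2 - h^2; continue pairing.

256*b^4 - h^4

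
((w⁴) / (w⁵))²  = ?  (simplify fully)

w^(-2)

Inside the bracket: (w^-1)
Raise to the power 2: (w^-2)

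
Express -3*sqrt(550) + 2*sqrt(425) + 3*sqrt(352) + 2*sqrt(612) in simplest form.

-3*sqrt(22) + 22*sqrt(17)

3*sqrt(550) = 15*sqrt(22); 2*sqrt(425) = 10*sqrt(17); 3*sqrt(352) = 12*sqrt(22); 2*sqrt(612) = 12*sqrt(17)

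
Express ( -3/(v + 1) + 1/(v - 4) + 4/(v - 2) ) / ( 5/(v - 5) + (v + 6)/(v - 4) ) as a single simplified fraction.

(2*v³ - 5*v² - 67*v + 210)/(v⁴ + 5*v³ - 58*v² + 38*v + 100)

Numerator: -3/(v + 1) + 1/(v - 4) + 4/(v - 2) = (2*v² + 5*v - 42)/(v³ - 5*v² + 2*v + 8)
Denominator: 5/(v - 5) + (v + 6)/(v - 4) = (v² + 6*v - 50)/(v² - 9*v + 20)
Divide: ((2*v² + 5*v - 42)/(v³ - 5*v² + 2*v + 8)) · ((v² - 9*v + 20)/(v² + 6*v - 50)) = (2*v³ - 5*v² - 67*v + 210)/(v⁴ + 5*v³ - 58*v² + 38*v + 100)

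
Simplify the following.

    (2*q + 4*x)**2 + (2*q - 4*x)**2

8*q**2 + 32*x**2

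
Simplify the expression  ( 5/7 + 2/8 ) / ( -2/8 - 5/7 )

-1

Numerator: 5/7 + 2/8 = 27/28
Denominator: -2/8 - 5/7 = -27/28
Divide: (27/28) · (-28/27) = -1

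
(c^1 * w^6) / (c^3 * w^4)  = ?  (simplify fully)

w^2/c^2

Quotient: (c^-2) * w^2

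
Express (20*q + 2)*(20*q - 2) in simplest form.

Product of conjugates: (P+Q)(P-Q) = P**2 - Q**2.

400*q**2 - 4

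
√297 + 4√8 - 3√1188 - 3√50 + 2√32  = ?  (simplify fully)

√297 = 3*√33; 4√8 = 8*√2; 3√1188 = 18*√33; 3√50 = 15*√2; 2√32 = 8*√2

-15*√33 + √2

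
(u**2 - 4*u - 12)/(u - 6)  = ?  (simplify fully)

Factor: u**2 - 4*u - 12 = (u + 2)*(u - 6)
Cancel the common factor (u - 6).

u + 2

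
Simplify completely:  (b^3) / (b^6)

Quotient: (b^-3)

b^(-3)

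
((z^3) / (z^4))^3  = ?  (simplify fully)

Inside the bracket: (z^-1)
Raise to the power 3: (z^-3)

z^(-3)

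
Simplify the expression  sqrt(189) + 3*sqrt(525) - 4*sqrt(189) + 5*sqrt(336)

sqrt(189) = 3*sqrt(21); 3*sqrt(525) = 15*sqrt(21); 4*sqrt(189) = 12*sqrt(21); 5*sqrt(336) = 20*sqrt(21)
Combine: (3 + 15 - 12 + 20)·sqrt(21) = 26*sqrt(21)

26*sqrt(21)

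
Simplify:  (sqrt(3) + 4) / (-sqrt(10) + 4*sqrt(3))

Multiply numerator and denominator by sqrt(10) + 4*sqrt(3).
Denominator becomes 38; numerator becomes sqrt(30) + 12 + 4*sqrt(10) + 16*sqrt(3).

(sqrt(30) + 12 + 4*sqrt(10) + 16*sqrt(3))/38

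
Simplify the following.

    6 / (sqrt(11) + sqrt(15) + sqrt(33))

(-396*sqrt(5) - 42*sqrt(33) + 174*sqrt(15) + 222*sqrt(11))/611

Group as (sqrt(15) + sqrt(33)) + sqrt(11); multiply by (sqrt(15) + sqrt(33)) - sqrt(11), then rationalise the remaining surd.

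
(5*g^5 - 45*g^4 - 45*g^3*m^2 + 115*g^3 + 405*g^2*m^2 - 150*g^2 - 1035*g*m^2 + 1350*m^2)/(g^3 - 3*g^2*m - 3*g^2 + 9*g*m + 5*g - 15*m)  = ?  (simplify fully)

Factor: 5*g^5 - 45*g^4 - 45*g^3*m^2 + 115*g^3 + 405*g^2*m^2 - 150*g^2 - 1035*g*m^2 + 1350*m^2 = 5*(g - 3*m)*(g^2 - 3*g + 5)*(g + 3*m)*(g - 6);  g^3 - 3*g^2*m - 3*g^2 + 9*g*m + 5*g - 15*m = (g - 3*m)*(g^2 - 3*g + 5)
Cancel the common factors (g^2 - 3*g + 5), (g - 3*m).

5*g^2 + 15*g*m - 30*g - 90*m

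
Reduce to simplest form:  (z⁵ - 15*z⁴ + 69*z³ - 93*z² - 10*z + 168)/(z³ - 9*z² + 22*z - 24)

Factor: z⁵ - 15*z⁴ + 69*z³ - 93*z² - 10*z + 168 = (z - 7)·(z² - 3*z + 4)·(z + 1)·(z - 6);  z³ - 9*z² + 22*z - 24 = (z - 6)·(z² - 3*z + 4)
Cancel the common factors (z² - 3*z + 4), (z - 6).

z² - 6*z - 7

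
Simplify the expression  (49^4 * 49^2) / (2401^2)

49^4 = 7^8; 49^2 = 7^4; 2401^2 = 7^8
Combine exponents: 7^4

7^4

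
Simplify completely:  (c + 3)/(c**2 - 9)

Factor: c**2 - 9 = (c - 3)*(c + 3)
Cancel the common factor (c + 3).

1/(c - 3)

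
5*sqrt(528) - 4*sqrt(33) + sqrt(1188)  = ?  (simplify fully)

5*sqrt(528) = 20*sqrt(33); 4*sqrt(33) = 4*sqrt(33); sqrt(1188) = 6*sqrt(33)
Combine: (20 - 4 + 6)·sqrt(33) = 22*sqrt(33)

22*sqrt(33)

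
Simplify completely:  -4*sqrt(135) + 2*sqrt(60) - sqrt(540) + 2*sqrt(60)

4*sqrt(135) = 12*sqrt(15); 2*sqrt(60) = 4*sqrt(15); sqrt(540) = 6*sqrt(15); 2*sqrt(60) = 4*sqrt(15)
Combine: (-12 + 4 - 6 + 4)·sqrt(15) = -10*sqrt(15)

-10*sqrt(15)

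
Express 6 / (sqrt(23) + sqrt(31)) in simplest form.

(-3*sqrt(23) + 3*sqrt(31))/4

Multiply numerator and denominator by -sqrt(23) + sqrt(31).
Denominator becomes 8; numerator becomes -6*sqrt(23) + 6*sqrt(31).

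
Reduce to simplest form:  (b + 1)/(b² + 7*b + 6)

1/(b + 6)

Factor: b² + 7*b + 6 = (b + 1)·(b + 6)
Cancel the common factor (b + 1).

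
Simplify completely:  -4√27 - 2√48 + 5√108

4√27 = 12*√3; 2√48 = 8*√3; 5√108 = 30*√3
Combine: (-12 - 8 + 30)·√3 = 10*√3

10*√3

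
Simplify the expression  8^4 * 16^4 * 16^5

8^4 = 2^12; 16^4 = 2^16; 16^5 = 2^20
Combine exponents: 2^48

2^48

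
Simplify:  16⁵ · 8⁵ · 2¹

2^36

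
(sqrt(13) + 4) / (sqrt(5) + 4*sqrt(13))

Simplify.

(-4*sqrt(5) - sqrt(65) + 52 + 16*sqrt(13))/203

Multiply numerator and denominator by -sqrt(5) + 4*sqrt(13).
Denominator becomes 203; numerator becomes -4*sqrt(5) - sqrt(65) + 52 + 16*sqrt(13).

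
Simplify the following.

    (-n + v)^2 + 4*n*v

(n + v)^2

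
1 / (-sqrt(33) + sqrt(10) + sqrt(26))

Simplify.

(-3*sqrt(33) + 17*sqrt(26) + 49*sqrt(10) + 4*sqrt(2145))/1031

Group as (sqrt(10) + sqrt(26)) - sqrt(33); multiply by (sqrt(10) + sqrt(26)) + sqrt(33), then rationalise the remaining surd.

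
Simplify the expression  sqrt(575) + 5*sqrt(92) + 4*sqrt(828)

39*sqrt(23)

sqrt(575) = 5*sqrt(23); 5*sqrt(92) = 10*sqrt(23); 4*sqrt(828) = 24*sqrt(23)
Combine: (5 + 10 + 24)·sqrt(23) = 39*sqrt(23)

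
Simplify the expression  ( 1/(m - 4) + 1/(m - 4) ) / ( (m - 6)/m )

2*m/(m**2 - 10*m + 24)

Numerator: 1/(m - 4) + 1/(m - 4) = 2/(m - 4)
Denominator: (m - 6)/m = (m - 6)/m
Divide: (2/(m - 4)) · (m/(m - 6)) = 2*m/(m**2 - 10*m + 24)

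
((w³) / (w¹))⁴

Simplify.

w⁸

Inside the bracket: w²
Raise to the power 4: w⁸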